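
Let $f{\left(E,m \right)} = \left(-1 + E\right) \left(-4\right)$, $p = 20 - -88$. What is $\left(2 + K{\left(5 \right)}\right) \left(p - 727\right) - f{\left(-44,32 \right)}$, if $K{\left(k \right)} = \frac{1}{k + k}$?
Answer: $- \frac{14799}{10} \approx -1479.9$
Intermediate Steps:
$K{\left(k \right)} = \frac{1}{2 k}$
$p = 108$ ($p = 20 + 88 = 108$)
$f{\left(E,m \right)} = 4 - 4 E$
$\left(2 + K{\left(5 \right)}\right) \left(p - 727\right) - f{\left(-44,32 \right)} = \left(2 + \frac{1}{2 \cdot 5}\right) \left(108 - 727\right) - \left(4 - -176\right) = \left(2 + \frac{1}{2} \cdot \frac{1}{5}\right) \left(-619\right) - \left(4 + 176\right) = \left(2 + \frac{1}{10}\right) \left(-619\right) - 180 = \frac{21}{10} \left(-619\right) - 180 = - \frac{12999}{10} - 180 = - \frac{14799}{10}$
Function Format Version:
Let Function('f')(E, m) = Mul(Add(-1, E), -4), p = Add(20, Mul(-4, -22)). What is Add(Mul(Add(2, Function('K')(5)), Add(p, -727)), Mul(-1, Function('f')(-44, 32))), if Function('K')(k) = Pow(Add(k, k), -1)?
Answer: Rational(-14799, 10) ≈ -1479.9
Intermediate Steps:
Function('K')(k) = Mul(Rational(1, 2), Pow(k, -1)) (Function('K')(k) = Pow(Mul(2, k), -1) = Mul(Rational(1, 2), Pow(k, -1)))
p = 108 (p = Add(20, 88) = 108)
Function('f')(E, m) = Add(4, Mul(-4, E))
Add(Mul(Add(2, Function('K')(5)), Add(p, -727)), Mul(-1, Function('f')(-44, 32))) = Add(Mul(Add(2, Mul(Rational(1, 2), Pow(5, -1))), Add(108, -727)), Mul(-1, Add(4, Mul(-4, -44)))) = Add(Mul(Add(2, Mul(Rational(1, 2), Rational(1, 5))), -619), Mul(-1, Add(4, 176))) = Add(Mul(Add(2, Rational(1, 10)), -619), Mul(-1, 180)) = Add(Mul(Rational(21, 10), -619), -180) = Add(Rational(-12999, 10), -180) = Rational(-14799, 10)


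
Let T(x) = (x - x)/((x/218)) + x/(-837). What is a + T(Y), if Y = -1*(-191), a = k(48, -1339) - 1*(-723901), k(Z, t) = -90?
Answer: 605829616/837 ≈ 7.2381e+5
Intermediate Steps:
a = 723811 (a = -90 - 1*(-723901) = -90 + 723901 = 723811)
Y = 191
T(x) = -x/837 (T(x) = 0/((x*(1/218))) + x*(-1/837) = 0/((x/218)) - x/837 = 0*(218/x) - x/837 = 0 - x/837 = -x/837)
a + T(Y) = 723811 - 1/837*191 = 723811 - 191/837 = 605829616/837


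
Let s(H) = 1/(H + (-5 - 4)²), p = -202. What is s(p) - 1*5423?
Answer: -656184/121 ≈ -5423.0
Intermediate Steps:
s(H) = 1/(81 + H) (s(H) = 1/(H + (-9)²) = 1/(H + 81) = 1/(81 + H))
s(p) - 1*5423 = 1/(81 - 202) - 1*5423 = 1/(-121) - 5423 = -1/121 - 5423 = -656184/121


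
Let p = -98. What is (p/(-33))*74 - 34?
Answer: 6130/33 ≈ 185.76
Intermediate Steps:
(p/(-33))*74 - 34 = -98/(-33)*74 - 34 = -98*(-1/33)*74 - 34 = (98/33)*74 - 34 = 7252/33 - 34 = 6130/33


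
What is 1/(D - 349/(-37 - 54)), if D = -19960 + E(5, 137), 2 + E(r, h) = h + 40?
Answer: -91/1800086 ≈ -5.0553e-5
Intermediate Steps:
E(r, h) = 38 + h (E(r, h) = -2 + (h + 40) = -2 + (40 + h) = 38 + h)
D = -19785 (D = -19960 + (38 + 137) = -19960 + 175 = -19785)
1/(D - 349/(-37 - 54)) = 1/(-19785 - 349/(-37 - 54)) = 1/(-19785 - 349/(-91)) = 1/(-19785 - 349*(-1/91)) = 1/(-19785 + 349/91) = 1/(-1800086/91) = -91/1800086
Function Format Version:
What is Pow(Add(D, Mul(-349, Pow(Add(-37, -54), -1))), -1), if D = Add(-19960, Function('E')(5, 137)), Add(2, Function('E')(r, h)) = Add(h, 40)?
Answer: Rational(-91, 1800086) ≈ -5.0553e-5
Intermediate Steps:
Function('E')(r, h) = Add(38, h) (Function('E')(r, h) = Add(-2, Add(h, 40)) = Add(-2, Add(40, h)) = Add(38, h))
D = -19785 (D = Add(-19960, Add(38, 137)) = Add(-19960, 175) = -19785)
Pow(Add(D, Mul(-349, Pow(Add(-37, -54), -1))), -1) = Pow(Add(-19785, Mul(-349, Pow(Add(-37, -54), -1))), -1) = Pow(Add(-19785, Mul(-349, Pow(-91, -1))), -1) = Pow(Add(-19785, Mul(-349, Rational(-1, 91))), -1) = Pow(Add(-19785, Rational(349, 91)), -1) = Pow(Rational(-1800086, 91), -1) = Rational(-91, 1800086)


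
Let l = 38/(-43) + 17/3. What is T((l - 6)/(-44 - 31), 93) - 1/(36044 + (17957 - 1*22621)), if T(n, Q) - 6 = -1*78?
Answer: -2259361/31380 ≈ -72.000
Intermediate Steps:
l = 617/129 (l = 38*(-1/43) + 17*(1/3) = -38/43 + 17/3 = 617/129 ≈ 4.7829)
T(n, Q) = -72 (T(n, Q) = 6 - 1*78 = 6 - 78 = -72)
T((l - 6)/(-44 - 31), 93) - 1/(36044 + (17957 - 1*22621)) = -72 - 1/(36044 + (17957 - 1*22621)) = -72 - 1/(36044 + (17957 - 22621)) = -72 - 1/(36044 - 4664) = -72 - 1/31380 = -2259361/31380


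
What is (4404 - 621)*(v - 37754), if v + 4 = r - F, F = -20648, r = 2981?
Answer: -53450007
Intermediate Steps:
v = 23625 (v = -4 + (2981 - 1*(-20648)) = -4 + (2981 + 20648) = -4 + 23629 = 23625)
(4404 - 621)*(v - 37754) = (4404 - 621)*(23625 - 37754) = 3783*(-14129) = -53450007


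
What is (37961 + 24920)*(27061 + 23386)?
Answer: 3172157807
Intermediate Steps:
(37961 + 24920)*(27061 + 23386) = 62881*50447 = 3172157807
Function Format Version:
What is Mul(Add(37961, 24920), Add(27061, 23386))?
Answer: 3172157807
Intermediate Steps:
Mul(Add(37961, 24920), Add(27061, 23386)) = Mul(62881, 50447) = 3172157807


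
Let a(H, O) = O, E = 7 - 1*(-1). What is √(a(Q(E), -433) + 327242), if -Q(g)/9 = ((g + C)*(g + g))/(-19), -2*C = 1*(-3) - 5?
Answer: √326809 ≈ 571.67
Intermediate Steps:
E = 8 (E = 7 + 1 = 8)
C = 4 (C = -(1*(-3) - 5)/2 = -(-3 - 5)/2 = -½*(-8) = 4)
Q(g) = 18*g*(4 + g)/19 (Q(g) = -9*(g + 4)*(g + g)/(-19) = -9*(4 + g)*(2*g)*(-1)/19 = -9*2*g*(4 + g)*(-1)/19 = -(-18)*g*(4 + g)/19 = 18*g*(4 + g)/19)
√(a(Q(E), -433) + 327242) = √(-433 + 327242) = √326809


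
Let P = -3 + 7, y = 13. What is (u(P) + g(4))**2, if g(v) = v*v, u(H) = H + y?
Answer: 1089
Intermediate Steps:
P = 4
u(H) = 13 + H (u(H) = H + 13 = 13 + H)
g(v) = v**2
(u(P) + g(4))**2 = ((13 + 4) + 4**2)**2 = (17 + 16)**2 = 33**2 = 1089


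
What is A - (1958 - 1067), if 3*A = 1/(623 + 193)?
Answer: -2181167/2448 ≈ -891.00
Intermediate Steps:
A = 1/2448 (A = 1/(3*(623 + 193)) = (⅓)/816 = (⅓)*(1/816) = 1/2448 ≈ 0.00040850)
A - (1958 - 1067) = 1/2448 - (1958 - 1067) = 1/2448 - 1*891 = 1/2448 - 891 = -2181167/2448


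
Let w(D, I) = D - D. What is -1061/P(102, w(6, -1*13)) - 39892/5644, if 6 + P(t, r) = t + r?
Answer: -2454479/135456 ≈ -18.120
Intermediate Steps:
w(D, I) = 0
P(t, r) = -6 + r + t (P(t, r) = -6 + (t + r) = -6 + (r + t) = -6 + r + t)
-1061/P(102, w(6, -1*13)) - 39892/5644 = -1061/(-6 + 0 + 102) - 39892/5644 = -1061/96 - 39892*1/5644 = -1061*1/96 - 9973/1411 = -1061/96 - 9973/1411 = -2454479/135456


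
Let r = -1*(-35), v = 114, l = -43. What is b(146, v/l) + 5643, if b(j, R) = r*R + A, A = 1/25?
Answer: 5966518/1075 ≈ 5550.3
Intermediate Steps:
A = 1/25 ≈ 0.040000
r = 35
b(j, R) = 1/25 + 35*R (b(j, R) = 35*R + 1/25 = 1/25 + 35*R)
b(146, v/l) + 5643 = (1/25 + 35*(114/(-43))) + 5643 = (1/25 + 35*(114*(-1/43))) + 5643 = (1/25 + 35*(-114/43)) + 5643 = (1/25 - 3990/43) + 5643 = -99707/1075 + 5643 = 5966518/1075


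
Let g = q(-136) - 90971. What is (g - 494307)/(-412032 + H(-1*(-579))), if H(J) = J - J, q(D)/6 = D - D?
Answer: 10091/7104 ≈ 1.4205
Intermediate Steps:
q(D) = 0 (q(D) = 6*(D - D) = 6*0 = 0)
H(J) = 0
g = -90971 (g = 0 - 90971 = -90971)
(g - 494307)/(-412032 + H(-1*(-579))) = (-90971 - 494307)/(-412032 + 0) = -585278/(-412032) = -585278*(-1/412032) = 10091/7104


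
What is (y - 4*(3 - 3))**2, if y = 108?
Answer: 11664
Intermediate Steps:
(y - 4*(3 - 3))**2 = (108 - 4*(3 - 3))**2 = (108 - 4*0)**2 = (108 + 0)**2 = 108**2 = 11664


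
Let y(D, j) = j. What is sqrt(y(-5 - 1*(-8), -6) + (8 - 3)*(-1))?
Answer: I*sqrt(11) ≈ 3.3166*I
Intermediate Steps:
sqrt(y(-5 - 1*(-8), -6) + (8 - 3)*(-1)) = sqrt(-6 + (8 - 3)*(-1)) = sqrt(-6 + 5*(-1)) = sqrt(-6 - 5) = sqrt(-11) = I*sqrt(11)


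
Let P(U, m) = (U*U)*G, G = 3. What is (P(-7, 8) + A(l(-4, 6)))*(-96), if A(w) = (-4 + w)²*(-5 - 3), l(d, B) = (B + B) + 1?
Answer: 48096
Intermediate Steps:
P(U, m) = 3*U² (P(U, m) = (U*U)*3 = U²*3 = 3*U²)
l(d, B) = 1 + 2*B (l(d, B) = 2*B + 1 = 1 + 2*B)
A(w) = -8*(-4 + w)² (A(w) = (-4 + w)²*(-8) = -8*(-4 + w)²)
(P(-7, 8) + A(l(-4, 6)))*(-96) = (3*(-7)² - 8*(-4 + (1 + 2*6))²)*(-96) = (3*49 - 8*(-4 + (1 + 12))²)*(-96) = (147 - 8*(-4 + 13)²)*(-96) = (147 - 8*9²)*(-96) = (147 - 8*81)*(-96) = (147 - 648)*(-96) = -501*(-96) = 48096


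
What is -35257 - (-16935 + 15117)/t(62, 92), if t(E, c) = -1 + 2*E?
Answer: -1444931/41 ≈ -35242.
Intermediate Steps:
-35257 - (-16935 + 15117)/t(62, 92) = -35257 - (-16935 + 15117)/(-1 + 2*62) = -35257 - (-1818)/(-1 + 124) = -35257 - (-1818)/123 = -35257 - 1*(-606/41) = -35257 + 606/41 = -1444931/41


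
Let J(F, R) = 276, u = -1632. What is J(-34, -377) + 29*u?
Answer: -47052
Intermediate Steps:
J(-34, -377) + 29*u = 276 + 29*(-1632) = 276 - 47328 = -47052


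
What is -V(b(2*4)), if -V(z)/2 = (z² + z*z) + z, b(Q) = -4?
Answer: 56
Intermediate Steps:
V(z) = -4*z² - 2*z (V(z) = -2*((z² + z*z) + z) = -2*((z² + z²) + z) = -2*(2*z² + z) = -2*(z + 2*z²) = -4*z² - 2*z)
-V(b(2*4)) = -(-2)*(-4)*(1 + 2*(-4)) = -(-2)*(-4)*(1 - 8) = -(-2)*(-4)*(-7) = -1*(-56) = 56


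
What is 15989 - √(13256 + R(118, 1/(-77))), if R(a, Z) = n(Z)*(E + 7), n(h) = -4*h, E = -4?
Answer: 15989 - 2*√19648937/77 ≈ 15874.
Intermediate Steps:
R(a, Z) = -12*Z (R(a, Z) = (-4*Z)*(-4 + 7) = -4*Z*3 = -12*Z)
15989 - √(13256 + R(118, 1/(-77))) = 15989 - √(13256 - 12/(-77)) = 15989 - √(13256 - 12*(-1/77)) = 15989 - √(13256 + 12/77) = 15989 - √(1020724/77) = 15989 - 2*√19648937/77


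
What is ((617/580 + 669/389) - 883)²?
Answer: 39439746435458329/50904384400 ≈ 7.7478e+5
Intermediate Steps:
((617/580 + 669/389) - 883)² = (628033/225620 - 883)² = (-198594427/225620)² = 39439746435458329/50904384400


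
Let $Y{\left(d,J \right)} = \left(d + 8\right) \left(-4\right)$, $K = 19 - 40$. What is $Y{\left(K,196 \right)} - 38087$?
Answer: $-38035$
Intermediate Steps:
$K = -21$
$Y{\left(d,J \right)} = -32 - 4 d$ ($Y{\left(d,J \right)} = \left(8 + d\right) \left(-4\right) = -32 - 4 d$)
$Y{\left(K,196 \right)} - 38087 = \left(-32 - -84\right) - 38087 = \left(-32 + 84\right) - 38087 = 52 - 38087 = -38035$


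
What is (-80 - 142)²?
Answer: 49284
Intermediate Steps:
(-80 - 142)² = (-222)² = 49284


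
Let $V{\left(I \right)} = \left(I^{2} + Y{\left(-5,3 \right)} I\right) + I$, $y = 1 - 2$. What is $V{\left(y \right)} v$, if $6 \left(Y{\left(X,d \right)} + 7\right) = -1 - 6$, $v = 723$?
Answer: $\frac{11809}{2} \approx 5904.5$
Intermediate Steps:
$y = -1$ ($y = 1 - 2 = -1$)
$Y{\left(X,d \right)} = - \frac{49}{6}$ ($Y{\left(X,d \right)} = -7 + \frac{-1 - 6}{6} = -7 + \frac{1}{6} \left(-7\right) = -7 - \frac{7}{6} = - \frac{49}{6}$)
$V{\left(I \right)} = I^{2} - \frac{43 I}{6}$ ($V{\left(I \right)} = \left(I^{2} - \frac{49 I}{6}\right) + I = I^{2} - \frac{43 I}{6}$)
$V{\left(y \right)} v = \frac{1}{6} \left(-1\right) \left(-43 + 6 \left(-1\right)\right) 723 = \frac{1}{6} \left(-1\right) \left(-43 - 6\right) 723 = \frac{1}{6} \left(-1\right) \left(-49\right) 723 = \frac{49}{6} \cdot 723 = \frac{11809}{2}$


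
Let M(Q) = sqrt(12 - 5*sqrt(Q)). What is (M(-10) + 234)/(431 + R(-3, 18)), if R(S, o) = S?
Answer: 117/214 + sqrt(12 - 5*I*sqrt(10))/428 ≈ 0.55605 - 0.0046287*I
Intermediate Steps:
(M(-10) + 234)/(431 + R(-3, 18)) = (sqrt(12 - 5*I*sqrt(10)) + 234)/(431 - 3) = (sqrt(12 - 5*I*sqrt(10)) + 234)/428 = (sqrt(12 - 5*I*sqrt(10)) + 234)*(1/428) = (234 + sqrt(12 - 5*I*sqrt(10)))*(1/428) = 117/214 + sqrt(12 - 5*I*sqrt(10))/428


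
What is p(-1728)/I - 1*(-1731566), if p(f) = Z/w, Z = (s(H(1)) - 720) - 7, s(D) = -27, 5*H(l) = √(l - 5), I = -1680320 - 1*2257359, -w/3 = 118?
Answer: 1206848140330201/696969183 ≈ 1.7316e+6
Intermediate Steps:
w = -354 (w = -3*118 = -354)
I = -3937679 (I = -1680320 - 2257359 = -3937679)
H(l) = √(-5 + l)/5 (H(l) = √(l - 5)/5 = √(-5 + l)/5)
Z = -754 (Z = (-27 - 720) - 7 = -747 - 7 = -754)
p(f) = 377/177 (p(f) = -754/(-354) = -754*(-1/354) = 377/177)
p(-1728)/I - 1*(-1731566) = (377/177)/(-3937679) - 1*(-1731566) = (377/177)*(-1/3937679) + 1731566 = -377/696969183 + 1731566 = 1206848140330201/696969183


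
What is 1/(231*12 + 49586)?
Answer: 1/52358 ≈ 1.9099e-5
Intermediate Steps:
1/(231*12 + 49586) = 1/(2772 + 49586) = 1/52358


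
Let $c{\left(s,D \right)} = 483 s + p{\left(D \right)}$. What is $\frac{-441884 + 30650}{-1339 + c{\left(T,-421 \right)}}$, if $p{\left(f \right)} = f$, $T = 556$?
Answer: $- \frac{205617}{133394} \approx -1.5414$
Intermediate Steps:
$c{\left(s,D \right)} = D + 483 s$ ($c{\left(s,D \right)} = 483 s + D = D + 483 s$)
$\frac{-441884 + 30650}{-1339 + c{\left(T,-421 \right)}} = \frac{-441884 + 30650}{-1339 + \left(-421 + 483 \cdot 556\right)} = - \frac{411234}{-1339 + \left(-421 + 268548\right)} = - \frac{411234}{-1339 + 268127} = - \frac{411234}{266788} = \left(-411234\right) \frac{1}{266788} = - \frac{205617}{133394}$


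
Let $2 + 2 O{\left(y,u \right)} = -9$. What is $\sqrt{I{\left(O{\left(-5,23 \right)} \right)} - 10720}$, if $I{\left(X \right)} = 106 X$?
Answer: $i \sqrt{11303} \approx 106.32 i$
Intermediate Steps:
$O{\left(y,u \right)} = - \frac{11}{2}$ ($O{\left(y,u \right)} = -1 + \frac{1}{2} \left(-9\right) = -1 - \frac{9}{2} = - \frac{11}{2}$)
$\sqrt{I{\left(O{\left(-5,23 \right)} \right)} - 10720} = \sqrt{106 \left(- \frac{11}{2}\right) - 10720} = \sqrt{-583 - 10720} = \sqrt{-11303} = i \sqrt{11303}$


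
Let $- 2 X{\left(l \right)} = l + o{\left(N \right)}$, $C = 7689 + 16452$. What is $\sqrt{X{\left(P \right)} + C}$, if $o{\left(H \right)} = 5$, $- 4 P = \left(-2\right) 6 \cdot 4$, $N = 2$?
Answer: $\frac{7 \sqrt{1970}}{2} \approx 155.35$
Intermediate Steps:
$P = 12$ ($P = - \frac{\left(-2\right) 6 \cdot 4}{4} = - \frac{\left(-12\right) 4}{4} = \left(- \frac{1}{4}\right) \left(-48\right) = 12$)
$C = 24141$
$X{\left(l \right)} = - \frac{5}{2} - \frac{l}{2}$ ($X{\left(l \right)} = - \frac{l + 5}{2} = - \frac{5 + l}{2} = - \frac{5}{2} - \frac{l}{2}$)
$\sqrt{X{\left(P \right)} + C} = \sqrt{\left(- \frac{5}{2} - 6\right) + 24141} = \sqrt{- \frac{17}{2} + 24141} = \sqrt{\frac{48265}{2}} = \frac{7 \sqrt{1970}}{2}$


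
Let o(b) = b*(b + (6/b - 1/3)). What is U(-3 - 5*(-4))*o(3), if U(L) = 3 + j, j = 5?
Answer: 112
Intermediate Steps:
U(L) = 8 (U(L) = 3 + 5 = 8)
o(b) = b*(-⅓ + b + 6/b) (o(b) = b*(b + (6/b - 1*⅓)) = b*(b + (6/b - ⅓)) = b*(b + (-⅓ + 6/b)) = b*(-⅓ + b + 6/b))
U(-3 - 5*(-4))*o(3) = 8*(6 + 3² - ⅓*3) = 8*(6 + 9 - 1) = 8*14 = 112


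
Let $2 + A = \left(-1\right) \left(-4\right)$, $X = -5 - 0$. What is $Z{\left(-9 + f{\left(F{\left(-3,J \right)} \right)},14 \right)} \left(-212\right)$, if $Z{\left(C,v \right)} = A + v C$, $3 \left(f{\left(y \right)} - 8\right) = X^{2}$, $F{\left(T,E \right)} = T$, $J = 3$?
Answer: $- \frac{66568}{3} \approx -22189.0$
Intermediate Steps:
$X = -5$ ($X = -5 + 0 = -5$)
$f{\left(y \right)} = \frac{49}{3}$ ($f{\left(y \right)} = 8 + \frac{\left(-5\right)^{2}}{3} = 8 + \frac{1}{3} \cdot 25 = 8 + \frac{25}{3} = \frac{49}{3}$)
$A = 2$ ($A = -2 - -4 = -2 + 4 = 2$)
$Z{\left(C,v \right)} = 2 + C v$ ($Z{\left(C,v \right)} = 2 + v C = 2 + C v$)
$Z{\left(-9 + f{\left(F{\left(-3,J \right)} \right)},14 \right)} \left(-212\right) = \left(2 + \left(-9 + \frac{49}{3}\right) 14\right) \left(-212\right) = \left(2 + \frac{22}{3} \cdot 14\right) \left(-212\right) = \left(2 + \frac{308}{3}\right) \left(-212\right) = \frac{314}{3} \left(-212\right) = - \frac{66568}{3}$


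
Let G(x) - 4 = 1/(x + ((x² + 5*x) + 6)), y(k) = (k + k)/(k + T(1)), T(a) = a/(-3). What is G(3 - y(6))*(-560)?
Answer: -7977200/3489 ≈ -2286.4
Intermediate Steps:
T(a) = -a/3 (T(a) = a*(-⅓) = -a/3)
y(k) = 2*k/(-⅓ + k) (y(k) = (k + k)/(k - ⅓*1) = (2*k)/(k - ⅓) = (2*k)/(-⅓ + k) = 2*k/(-⅓ + k))
G(x) = 4 + 1/(6 + x² + 6*x) (G(x) = 4 + 1/(x + ((x² + 5*x) + 6)) = 4 + 1/(x + (6 + x² + 5*x)) = 4 + 1/(6 + x² + 6*x))
G(3 - y(6))*(-560) = ((25 + 4*(3 - 6*6/(-1 + 3*6))² + 24*(3 - 6*6/(-1 + 3*6)))/(6 + (3 - 6*6/(-1 + 3*6))² + 6*(3 - 6*6/(-1 + 3*6))))*(-560) = ((25 + 4*(3 - 6*6/(-1 + 18))² + 24*(3 - 6*6/(-1 + 18)))/(6 + (3 - 6*6/(-1 + 18))² + 6*(3 - 6*6/(-1 + 18))))*(-560) = ((25 + 4*(3 - 6*6/17)² + 24*(3 - 6*6/17))/(6 + (3 - 6*6/17)² + 6*(3 - 6*6/17)))*(-560) = ((25 + 4*(3 - 1*36/17)² + 24*(3 - 1*36/17))/(6 + (3 - 1*36/17)² + 6*(3 - 1*36/17)))*(-560) = ((25 + 4*(3 - 36/17)² + 24*(3 - 36/17))/(6 + (3 - 36/17)² + 6*(3 - 36/17)))*(-560) = ((25 + 4*(15/17)² + 24*(15/17))/(6 + (15/17)² + 6*(15/17)))*(-560) = ((25 + 4*(225/289) + 360/17)/(6 + 225/289 + 90/17))*(-560) = ((25 + 900/289 + 360/17)/(3489/289))*(-560) = ((289/3489)*(14245/289))*(-560) = (14245/3489)*(-560) = -7977200/3489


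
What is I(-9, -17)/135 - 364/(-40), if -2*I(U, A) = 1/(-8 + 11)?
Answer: 737/81 ≈ 9.0988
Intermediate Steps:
I(U, A) = -1/6 (I(U, A) = -1/(2*(-8 + 11)) = -1/2/3 = -1/2*1/3 = -1/6)
I(-9, -17)/135 - 364/(-40) = -1/6/135 - 364/(-40) = -1/6*1/135 - 364*(-1/40) = -1/810 + 91/10 = 737/81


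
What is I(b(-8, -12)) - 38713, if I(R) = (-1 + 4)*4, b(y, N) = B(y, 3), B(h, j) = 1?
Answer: -38701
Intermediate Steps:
b(y, N) = 1
I(R) = 12 (I(R) = 3*4 = 12)
I(b(-8, -12)) - 38713 = 12 - 38713 = -38701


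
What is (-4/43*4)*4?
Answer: -64/43 ≈ -1.4884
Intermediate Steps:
(-4/43*4)*4 = (-4*1/43*4)*4 = -4/43*4*4 = -16/43*4 = -64/43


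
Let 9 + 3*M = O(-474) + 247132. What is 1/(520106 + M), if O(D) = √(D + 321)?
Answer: 5422323/3266842968634 - 9*I*√17/3266842968634 ≈ 1.6598e-6 - 1.1359e-11*I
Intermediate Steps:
O(D) = √(321 + D)
M = 247123/3 + I*√17 (M = -3 + (√(321 - 474) + 247132)/3 = -3 + (√(-153) + 247132)/3 = -3 + (3*I*√17 + 247132)/3 = -3 + (247132 + 3*I*√17)/3 = -3 + (247132/3 + I*√17) = 247123/3 + I*√17 ≈ 82374.0 + 4.1231*I)
1/(520106 + M) = 1/(520106 + (247123/3 + I*√17)) = 1/(1807441/3 + I*√17)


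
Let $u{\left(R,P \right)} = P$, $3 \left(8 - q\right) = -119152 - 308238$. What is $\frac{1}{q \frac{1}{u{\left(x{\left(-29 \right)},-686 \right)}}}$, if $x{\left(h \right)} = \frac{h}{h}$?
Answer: $- \frac{1029}{213707} \approx -0.004815$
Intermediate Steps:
$q = \frac{427414}{3}$ ($q = 8 - \frac{-119152 - 308238}{3} = 8 - - \frac{427390}{3} = 8 + \frac{427390}{3} = \frac{427414}{3} \approx 1.4247 \cdot 10^{5}$)
$x{\left(h \right)} = 1$
$\frac{1}{q \frac{1}{u{\left(x{\left(-29 \right)},-686 \right)}}} = \frac{1}{\frac{427414}{3} \frac{1}{-686}} = \frac{1}{\frac{427414}{3} \left(- \frac{1}{686}\right)} = \frac{1}{- \frac{213707}{1029}} = - \frac{1029}{213707}$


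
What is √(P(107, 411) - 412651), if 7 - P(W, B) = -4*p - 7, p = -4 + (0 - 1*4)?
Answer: I*√412669 ≈ 642.39*I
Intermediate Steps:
p = -8 (p = -4 + (0 - 4) = -4 - 4 = -8)
P(W, B) = -18 (P(W, B) = 7 - (-4*(-8) - 7) = 7 - (32 - 7) = 7 - 1*25 = 7 - 25 = -18)
√(P(107, 411) - 412651) = √(-18 - 412651) = √(-412669) = I*√412669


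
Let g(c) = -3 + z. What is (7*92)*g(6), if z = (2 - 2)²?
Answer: -1932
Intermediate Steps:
z = 0 (z = 0² = 0)
g(c) = -3 (g(c) = -3 + 0 = -3)
(7*92)*g(6) = (7*92)*(-3) = 644*(-3) = -1932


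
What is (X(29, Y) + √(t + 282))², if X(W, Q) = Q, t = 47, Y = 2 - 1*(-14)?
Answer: (16 + √329)² ≈ 1165.4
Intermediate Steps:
Y = 16 (Y = 2 + 14 = 16)
(X(29, Y) + √(t + 282))² = (16 + √(47 + 282))² = (16 + √329)²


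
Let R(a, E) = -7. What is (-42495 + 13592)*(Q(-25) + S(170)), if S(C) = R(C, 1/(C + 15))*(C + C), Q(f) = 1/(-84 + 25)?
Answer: 4058588163/59 ≈ 6.8790e+7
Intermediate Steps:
Q(f) = -1/59 (Q(f) = 1/(-59) = -1/59)
S(C) = -14*C (S(C) = -7*(C + C) = -14*C)
(-42495 + 13592)*(Q(-25) + S(170)) = (-42495 + 13592)*(-1/59 - 14*170) = -28903*(-1/59 - 2380) = -28903*(-140421/59) = 4058588163/59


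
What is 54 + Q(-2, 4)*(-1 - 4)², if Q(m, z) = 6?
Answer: 204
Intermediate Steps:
54 + Q(-2, 4)*(-1 - 4)² = 54 + 6*(-1 - 4)² = 54 + 6*(-5)² = 54 + 6*25 = 54 + 150 = 204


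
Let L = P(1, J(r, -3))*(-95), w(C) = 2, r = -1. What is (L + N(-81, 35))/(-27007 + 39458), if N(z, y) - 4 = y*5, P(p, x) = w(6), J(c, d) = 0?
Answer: -11/12451 ≈ -0.00088346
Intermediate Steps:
P(p, x) = 2
N(z, y) = 4 + 5*y (N(z, y) = 4 + y*5 = 4 + 5*y)
L = -190 (L = 2*(-95) = -190)
(L + N(-81, 35))/(-27007 + 39458) = (-190 + (4 + 5*35))/(-27007 + 39458) = (-190 + (4 + 175))/12451 = (-190 + 179)*(1/12451) = -11*1/12451 = -11/12451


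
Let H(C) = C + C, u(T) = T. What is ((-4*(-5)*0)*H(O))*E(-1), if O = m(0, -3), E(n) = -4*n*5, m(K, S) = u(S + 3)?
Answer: 0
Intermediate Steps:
m(K, S) = 3 + S (m(K, S) = S + 3 = 3 + S)
E(n) = -20*n
O = 0 (O = 3 - 3 = 0)
H(C) = 2*C
((-4*(-5)*0)*H(O))*E(-1) = ((-4*(-5)*0)*(2*0))*(-20*(-1)) = ((20*0)*0)*20 = (0*0)*20 = 0*20 = 0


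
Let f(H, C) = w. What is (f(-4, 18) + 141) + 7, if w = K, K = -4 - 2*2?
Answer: 140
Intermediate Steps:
K = -8 (K = -4 - 4 = -8)
w = -8
f(H, C) = -8
(f(-4, 18) + 141) + 7 = (-8 + 141) + 7 = 133 + 7 = 140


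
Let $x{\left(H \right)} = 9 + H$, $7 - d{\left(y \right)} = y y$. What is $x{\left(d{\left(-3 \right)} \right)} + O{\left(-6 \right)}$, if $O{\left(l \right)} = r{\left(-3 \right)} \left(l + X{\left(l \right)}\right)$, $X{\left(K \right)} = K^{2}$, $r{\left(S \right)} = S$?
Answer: $-83$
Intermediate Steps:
$d{\left(y \right)} = 7 - y^{2}$ ($d{\left(y \right)} = 7 - y y = 7 - y^{2}$)
$O{\left(l \right)} = - 3 l - 3 l^{2}$ ($O{\left(l \right)} = - 3 \left(l + l^{2}\right) = - 3 l - 3 l^{2}$)
$x{\left(d{\left(-3 \right)} \right)} + O{\left(-6 \right)} = \left(9 + \left(7 - \left(-3\right)^{2}\right)\right) + 3 \left(-6\right) \left(-1 - -6\right) = \left(9 + \left(7 - 9\right)\right) + 3 \left(-6\right) \left(-1 + 6\right) = \left(9 + \left(7 - 9\right)\right) + 3 \left(-6\right) 5 = \left(9 - 2\right) - 90 = 7 - 90 = -83$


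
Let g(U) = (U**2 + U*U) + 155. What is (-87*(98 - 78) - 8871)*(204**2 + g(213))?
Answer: -1406052999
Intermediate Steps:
g(U) = 155 + 2*U**2 (g(U) = (U**2 + U**2) + 155 = 2*U**2 + 155 = 155 + 2*U**2)
(-87*(98 - 78) - 8871)*(204**2 + g(213)) = (-87*(98 - 78) - 8871)*(204**2 + (155 + 2*213**2)) = (-87*20 - 8871)*(41616 + (155 + 2*45369)) = (-1740 - 8871)*(41616 + (155 + 90738)) = -10611*(41616 + 90893) = -10611*132509 = -1406052999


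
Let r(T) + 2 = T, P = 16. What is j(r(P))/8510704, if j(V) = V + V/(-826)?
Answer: 825/502131536 ≈ 1.6430e-6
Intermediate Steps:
r(T) = -2 + T
j(V) = 825*V/826 (j(V) = V + V*(-1/826) = V - V/826 = 825*V/826)
j(r(P))/8510704 = (825*(-2 + 16)/826)/8510704 = ((825/826)*14)*(1/8510704) = (825/59)*(1/8510704) = 825/502131536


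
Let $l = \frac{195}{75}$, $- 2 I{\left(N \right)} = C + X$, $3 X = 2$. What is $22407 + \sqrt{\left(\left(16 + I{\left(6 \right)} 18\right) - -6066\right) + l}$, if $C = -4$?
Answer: $22407 + \frac{3 \sqrt{16985}}{5} \approx 22485.0$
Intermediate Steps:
$X = \frac{2}{3}$ ($X = \frac{1}{3} \cdot 2 = \frac{2}{3} \approx 0.66667$)
$I{\left(N \right)} = \frac{5}{3}$ ($I{\left(N \right)} = - \frac{-4 + \frac{2}{3}}{2} = \left(- \frac{1}{2}\right) \left(- \frac{10}{3}\right) = \frac{5}{3}$)
$l = \frac{13}{5}$ ($l = 195 \cdot \frac{1}{75} = \frac{13}{5} \approx 2.6$)
$22407 + \sqrt{\left(\left(16 + I{\left(6 \right)} 18\right) - -6066\right) + l} = 22407 + \sqrt{\left(\left(16 + \frac{5}{3} \cdot 18\right) - -6066\right) + \frac{13}{5}} = 22407 + \sqrt{\left(\left(16 + 30\right) + 6066\right) + \frac{13}{5}} = 22407 + \sqrt{\left(46 + 6066\right) + \frac{13}{5}} = 22407 + \sqrt{6112 + \frac{13}{5}} = 22407 + \sqrt{\frac{30573}{5}} = 22407 + \frac{3 \sqrt{16985}}{5}$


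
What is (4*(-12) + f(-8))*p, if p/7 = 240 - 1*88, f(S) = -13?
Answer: -64904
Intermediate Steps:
p = 1064 (p = 7*(240 - 1*88) = 7*(240 - 88) = 7*152 = 1064)
(4*(-12) + f(-8))*p = (4*(-12) - 13)*1064 = (-48 - 13)*1064 = -61*1064 = -64904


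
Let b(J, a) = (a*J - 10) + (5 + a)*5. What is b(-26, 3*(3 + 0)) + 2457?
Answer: 2283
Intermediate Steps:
b(J, a) = 15 + 5*a + J*a (b(J, a) = (J*a - 10) + (25 + 5*a) = (-10 + J*a) + (25 + 5*a) = 15 + 5*a + J*a)
b(-26, 3*(3 + 0)) + 2457 = (15 + 5*(3*(3 + 0)) - 78*(3 + 0)) + 2457 = (15 + 5*(3*3) - 78*3) + 2457 = (15 + 5*9 - 26*9) + 2457 = (15 + 45 - 234) + 2457 = -174 + 2457 = 2283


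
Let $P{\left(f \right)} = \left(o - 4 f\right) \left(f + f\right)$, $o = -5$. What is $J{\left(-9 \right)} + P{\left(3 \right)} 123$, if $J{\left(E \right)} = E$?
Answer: $-12555$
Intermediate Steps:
$P{\left(f \right)} = 2 f \left(-5 - 4 f\right)$ ($P{\left(f \right)} = \left(-5 - 4 f\right) \left(f + f\right) = \left(-5 - 4 f\right) 2 f = 2 f \left(-5 - 4 f\right)$)
$J{\left(-9 \right)} + P{\left(3 \right)} 123 = -9 + \left(-2\right) 3 \left(5 + 4 \cdot 3\right) 123 = -9 + \left(-2\right) 3 \left(5 + 12\right) 123 = -9 + \left(-2\right) 3 \cdot 17 \cdot 123 = -9 - 12546 = -12555$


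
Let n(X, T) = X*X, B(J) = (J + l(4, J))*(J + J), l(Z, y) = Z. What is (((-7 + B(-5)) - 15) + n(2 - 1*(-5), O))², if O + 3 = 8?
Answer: 1369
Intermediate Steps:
O = 5 (O = -3 + 8 = 5)
B(J) = 2*J*(4 + J) (B(J) = (J + 4)*(J + J) = (4 + J)*(2*J) = 2*J*(4 + J))
n(X, T) = X²
(((-7 + B(-5)) - 15) + n(2 - 1*(-5), O))² = (((-7 + 2*(-5)*(4 - 5)) - 15) + (2 - 1*(-5))²)² = (((-7 + 2*(-5)*(-1)) - 15) + (2 + 5)²)² = (((-7 + 10) - 15) + 7²)² = ((3 - 15) + 49)² = (-12 + 49)² = 37² = 1369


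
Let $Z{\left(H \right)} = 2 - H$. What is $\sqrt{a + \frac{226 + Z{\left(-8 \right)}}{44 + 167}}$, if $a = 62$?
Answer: $\frac{\sqrt{2810098}}{211} \approx 7.9447$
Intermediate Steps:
$\sqrt{a + \frac{226 + Z{\left(-8 \right)}}{44 + 167}} = \sqrt{62 + \frac{226 + \left(2 - -8\right)}{44 + 167}} = \sqrt{62 + \frac{226 + \left(2 + 8\right)}{211}} = \sqrt{62 + \left(226 + 10\right) \frac{1}{211}} = \sqrt{62 + 236 \cdot \frac{1}{211}} = \sqrt{62 + \frac{236}{211}} = \sqrt{\frac{13318}{211}} = \frac{\sqrt{2810098}}{211}$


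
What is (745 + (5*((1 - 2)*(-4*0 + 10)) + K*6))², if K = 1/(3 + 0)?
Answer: 485809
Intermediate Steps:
K = ⅓ (K = 1/3 = ⅓ ≈ 0.33333)
(745 + (5*((1 - 2)*(-4*0 + 10)) + K*6))² = (745 + (5*((1 - 2)*(-4*0 + 10)) + (⅓)*6))² = (745 + (5*(-(0 + 10)) + 2))² = (745 + (5*(-1*10) + 2))² = (745 + (5*(-10) + 2))² = (745 + (-50 + 2))² = (745 - 48)² = 697² = 485809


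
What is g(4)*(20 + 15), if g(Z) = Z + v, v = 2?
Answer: 210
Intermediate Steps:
g(Z) = 2 + Z (g(Z) = Z + 2 = 2 + Z)
g(4)*(20 + 15) = (2 + 4)*(20 + 15) = 6*35 = 210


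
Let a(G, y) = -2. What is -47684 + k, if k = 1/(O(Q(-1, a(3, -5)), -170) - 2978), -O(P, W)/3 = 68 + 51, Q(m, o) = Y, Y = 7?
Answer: -159026141/3335 ≈ -47684.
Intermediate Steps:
Q(m, o) = 7
O(P, W) = -357 (O(P, W) = -3*(68 + 51) = -3*119 = -357)
k = -1/3335 (k = 1/(-357 - 2978) = 1/(-3335) = -1/3335 ≈ -0.00029985)
-47684 + k = -47684 - 1/3335 = -159026141/3335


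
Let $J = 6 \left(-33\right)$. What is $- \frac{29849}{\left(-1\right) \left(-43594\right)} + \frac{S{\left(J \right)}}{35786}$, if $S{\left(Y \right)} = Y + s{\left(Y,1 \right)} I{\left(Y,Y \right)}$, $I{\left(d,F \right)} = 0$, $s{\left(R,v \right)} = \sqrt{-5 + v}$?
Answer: $- \frac{538403963}{780027442} \approx -0.69024$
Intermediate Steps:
$J = -198$
$S{\left(Y \right)} = Y$ ($S{\left(Y \right)} = Y + \sqrt{-5 + 1} \cdot 0 = Y + \sqrt{-4} \cdot 0 = Y + 2 i 0 = Y + 0 = Y$)
$- \frac{29849}{\left(-1\right) \left(-43594\right)} + \frac{S{\left(J \right)}}{35786} = - \frac{29849}{\left(-1\right) \left(-43594\right)} - \frac{198}{35786} = - \frac{29849}{43594} - \frac{99}{17893} = - \frac{538403963}{780027442}$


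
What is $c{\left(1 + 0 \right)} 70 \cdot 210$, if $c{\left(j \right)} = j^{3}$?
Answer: $14700$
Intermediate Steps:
$c{\left(1 + 0 \right)} 70 \cdot 210 = \left(1 + 0\right)^{3} \cdot 70 \cdot 210 = 1^{3} \cdot 70 \cdot 210 = 1 \cdot 70 \cdot 210 = 70 \cdot 210 = 14700$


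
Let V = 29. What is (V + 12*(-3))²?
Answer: 49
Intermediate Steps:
(V + 12*(-3))² = (29 + 12*(-3))² = (29 - 36)² = (-7)² = 49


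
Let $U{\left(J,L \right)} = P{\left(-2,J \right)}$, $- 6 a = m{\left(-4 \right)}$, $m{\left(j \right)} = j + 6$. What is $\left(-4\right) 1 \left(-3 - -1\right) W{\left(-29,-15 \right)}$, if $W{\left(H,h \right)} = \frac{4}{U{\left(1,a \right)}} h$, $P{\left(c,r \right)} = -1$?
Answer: $480$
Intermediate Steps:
$m{\left(j \right)} = 6 + j$
$a = - \frac{1}{3}$ ($a = - \frac{6 - 4}{6} = \left(- \frac{1}{6}\right) 2 = - \frac{1}{3} \approx -0.33333$)
$U{\left(J,L \right)} = -1$
$W{\left(H,h \right)} = - 4 h$ ($W{\left(H,h \right)} = \frac{4}{-1} h = 4 \left(-1\right) h = - 4 h$)
$\left(-4\right) 1 \left(-3 - -1\right) W{\left(-29,-15 \right)} = \left(-4\right) 1 \left(-3 - -1\right) \left(\left(-4\right) \left(-15\right)\right) = - 4 \left(-3 + 1\right) 60 = \left(-4\right) \left(-2\right) 60 = 8 \cdot 60 = 480$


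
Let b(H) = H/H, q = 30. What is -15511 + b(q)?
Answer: -15510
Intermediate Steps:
b(H) = 1
-15511 + b(q) = -15511 + 1 = -15510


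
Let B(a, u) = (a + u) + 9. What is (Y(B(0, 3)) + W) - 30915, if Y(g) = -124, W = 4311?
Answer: -26728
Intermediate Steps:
B(a, u) = 9 + a + u
(Y(B(0, 3)) + W) - 30915 = (-124 + 4311) - 30915 = 4187 - 30915 = -26728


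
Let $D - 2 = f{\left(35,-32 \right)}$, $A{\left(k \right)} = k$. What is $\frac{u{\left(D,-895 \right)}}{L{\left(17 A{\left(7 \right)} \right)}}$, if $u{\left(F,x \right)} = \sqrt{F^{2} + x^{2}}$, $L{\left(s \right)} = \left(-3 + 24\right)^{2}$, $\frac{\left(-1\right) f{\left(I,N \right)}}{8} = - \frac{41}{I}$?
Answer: $\frac{\sqrt{981414029}}{15435} \approx 2.0296$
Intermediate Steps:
$f{\left(I,N \right)} = \frac{328}{I}$ ($f{\left(I,N \right)} = - 8 \left(- \frac{41}{I}\right) = \frac{328}{I}$)
$D = \frac{398}{35}$ ($D = 2 + \frac{328}{35} = \frac{398}{35} \approx 11.371$)
$L{\left(s \right)} = 441$ ($L{\left(s \right)} = 21^{2} = 441$)
$\frac{u{\left(D,-895 \right)}}{L{\left(17 A{\left(7 \right)} \right)}} = \frac{\sqrt{\left(\frac{398}{35}\right)^{2} + \left(-895\right)^{2}}}{441} = \sqrt{\frac{158404}{1225} + 801025} \cdot \frac{1}{441} = \sqrt{\frac{981414029}{1225}} \cdot \frac{1}{441} = \frac{\sqrt{981414029}}{35} \cdot \frac{1}{441} = \frac{\sqrt{981414029}}{15435}$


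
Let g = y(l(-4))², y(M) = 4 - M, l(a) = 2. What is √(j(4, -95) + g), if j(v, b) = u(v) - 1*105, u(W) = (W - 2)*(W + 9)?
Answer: 5*I*√3 ≈ 8.6602*I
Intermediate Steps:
u(W) = (-2 + W)*(9 + W)
j(v, b) = -123 + v² + 7*v (j(v, b) = (-18 + v² + 7*v) - 1*105 = (-18 + v² + 7*v) - 105 = -123 + v² + 7*v)
g = 4 (g = (4 - 1*2)² = (4 - 2)² = 2² = 4)
√(j(4, -95) + g) = √((-123 + 4² + 7*4) + 4) = √((-123 + 16 + 28) + 4) = √(-79 + 4) = √(-75) = 5*I*√3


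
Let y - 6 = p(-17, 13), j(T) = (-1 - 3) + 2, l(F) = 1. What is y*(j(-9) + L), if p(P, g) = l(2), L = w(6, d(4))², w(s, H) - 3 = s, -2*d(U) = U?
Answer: 553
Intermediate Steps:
d(U) = -U/2
w(s, H) = 3 + s
j(T) = -2 (j(T) = -4 + 2 = -2)
L = 81 (L = (3 + 6)² = 9² = 81)
p(P, g) = 1
y = 7 (y = 6 + 1 = 7)
y*(j(-9) + L) = 7*(-2 + 81) = 7*79 = 553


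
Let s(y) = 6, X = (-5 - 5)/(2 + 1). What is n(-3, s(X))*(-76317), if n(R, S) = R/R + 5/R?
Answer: 50878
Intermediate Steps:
X = -10/3 ≈ -3.3333
n(R, S) = 1 + 5/R
n(-3, s(X))*(-76317) = ((5 - 3)/(-3))*(-76317) = -1/3*2*(-76317) = -2/3*(-76317) = 50878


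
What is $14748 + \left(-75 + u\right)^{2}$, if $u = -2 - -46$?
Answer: $15709$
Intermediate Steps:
$u = 44$ ($u = -2 + 46 = 44$)
$14748 + \left(-75 + u\right)^{2} = 14748 + \left(-75 + 44\right)^{2} = 14748 + \left(-31\right)^{2} = 14748 + 961 = 15709$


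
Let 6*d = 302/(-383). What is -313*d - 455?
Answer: -475532/1149 ≈ -413.87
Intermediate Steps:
d = -151/1149 (d = (302/(-383))/6 = (302*(-1/383))/6 = (⅙)*(-302/383) = -151/1149 ≈ -0.13142)
-313*d - 455 = -313*(-151/1149) - 455 = 47263/1149 - 455 = -475532/1149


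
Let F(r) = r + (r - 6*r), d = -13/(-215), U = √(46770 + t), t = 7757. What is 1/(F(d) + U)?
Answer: 11180/2520507871 + 46225*√54527/2520507871 ≈ 0.0042869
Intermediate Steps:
U = √54527 (U = √(46770 + 7757) = √54527 ≈ 233.51)
d = 13/215 (d = -13*(-1/215) = 13/215 ≈ 0.060465)
F(r) = -4*r (F(r) = r - 5*r = -4*r)
1/(F(d) + U) = 1/(-4*13/215 + √54527) = 1/(-52/215 + √54527)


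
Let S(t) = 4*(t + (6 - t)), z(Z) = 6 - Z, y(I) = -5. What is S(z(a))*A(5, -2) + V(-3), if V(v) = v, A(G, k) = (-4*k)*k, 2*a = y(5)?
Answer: -387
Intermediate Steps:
a = -5/2 (a = (½)*(-5) = -5/2 ≈ -2.5000)
A(G, k) = -4*k²
S(t) = 24 (S(t) = 4*6 = 24)
S(z(a))*A(5, -2) + V(-3) = 24*(-4*(-2)²) - 3 = 24*(-4*4) - 3 = 24*(-16) - 3 = -384 - 3 = -387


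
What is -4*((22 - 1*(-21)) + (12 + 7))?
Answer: -248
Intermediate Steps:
-4*((22 - 1*(-21)) + (12 + 7)) = -4*((22 + 21) + 19) = -4*(43 + 19) = -4*62 = -248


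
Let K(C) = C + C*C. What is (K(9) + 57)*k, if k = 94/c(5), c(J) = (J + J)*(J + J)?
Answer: 6909/50 ≈ 138.18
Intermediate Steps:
K(C) = C + C²
c(J) = 4*J² (c(J) = (2*J)*(2*J) = 4*J²)
k = 47/50 (k = 94/((4*5²)) = 94/((4*25)) = 94/100 = 94*(1/100) = 47/50 ≈ 0.94000)
(K(9) + 57)*k = (9*(1 + 9) + 57)*(47/50) = (9*10 + 57)*(47/50) = (90 + 57)*(47/50) = 147*(47/50) = 6909/50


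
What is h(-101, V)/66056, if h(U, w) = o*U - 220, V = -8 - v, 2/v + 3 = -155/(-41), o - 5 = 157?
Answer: -8291/33028 ≈ -0.25103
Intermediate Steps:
o = 162 (o = 5 + 157 = 162)
v = 41/16 (v = 2/(-3 - 155/(-41)) = 2/(-3 - 155*(-1/41)) = 2/(-3 + 155/41) = 2/(32/41) = 2*(41/32) = 41/16 ≈ 2.5625)
V = -169/16 (V = -8 - 1*41/16 = -8 - 41/16 = -169/16 ≈ -10.563)
h(U, w) = -220 + 162*U (h(U, w) = 162*U - 220 = -220 + 162*U)
h(-101, V)/66056 = (-220 + 162*(-101))/66056 = (-220 - 16362)*(1/66056) = -16582*1/66056 = -8291/33028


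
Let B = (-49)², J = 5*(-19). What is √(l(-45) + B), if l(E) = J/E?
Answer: 2*√5407/3 ≈ 49.022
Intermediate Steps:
J = -95
l(E) = -95/E
B = 2401
√(l(-45) + B) = √(-95/(-45) + 2401) = √(-95*(-1/45) + 2401) = √(19/9 + 2401) = √(21628/9) = 2*√5407/3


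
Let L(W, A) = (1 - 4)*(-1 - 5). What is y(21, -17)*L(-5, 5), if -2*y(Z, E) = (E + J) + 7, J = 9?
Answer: 9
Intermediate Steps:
L(W, A) = 18 (L(W, A) = -3*(-6) = 18)
y(Z, E) = -8 - E/2 (y(Z, E) = -((E + 9) + 7)/2 = -((9 + E) + 7)/2 = -(16 + E)/2 = -8 - E/2)
y(21, -17)*L(-5, 5) = (-8 - ½*(-17))*18 = (-8 + 17/2)*18 = (½)*18 = 9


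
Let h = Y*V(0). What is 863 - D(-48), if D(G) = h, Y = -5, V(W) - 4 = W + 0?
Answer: 883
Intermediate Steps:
V(W) = 4 + W (V(W) = 4 + (W + 0) = 4 + W)
h = -20 (h = -5*(4 + 0) = -5*4 = -20)
D(G) = -20
863 - D(-48) = 863 - 1*(-20) = 863 + 20 = 883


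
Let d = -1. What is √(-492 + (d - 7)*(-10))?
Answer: 2*I*√103 ≈ 20.298*I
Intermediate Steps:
√(-492 + (d - 7)*(-10)) = √(-492 + (-1 - 7)*(-10)) = √(-492 - 8*(-10)) = √(-492 + 80) = √(-412) = 2*I*√103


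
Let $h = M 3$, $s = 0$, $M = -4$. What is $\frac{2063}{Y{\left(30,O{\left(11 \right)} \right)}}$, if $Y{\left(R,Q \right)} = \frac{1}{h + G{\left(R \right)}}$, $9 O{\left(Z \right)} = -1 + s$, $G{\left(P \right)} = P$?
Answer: $37134$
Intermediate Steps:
$h = -12$ ($h = \left(-4\right) 3 = -12$)
$O{\left(Z \right)} = - \frac{1}{9}$ ($O{\left(Z \right)} = \frac{-1 + 0}{9} = \frac{1}{9} \left(-1\right) = - \frac{1}{9}$)
$Y{\left(R,Q \right)} = \frac{1}{-12 + R}$
$\frac{2063}{Y{\left(30,O{\left(11 \right)} \right)}} = \frac{2063}{\frac{1}{-12 + 30}} = \frac{2063}{\frac{1}{18}} = 2063 \frac{1}{\frac{1}{18}} = 2063 \cdot 18 = 37134$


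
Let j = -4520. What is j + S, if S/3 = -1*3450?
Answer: -14870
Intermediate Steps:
S = -10350 (S = 3*(-1*3450) = 3*(-3450) = -10350)
j + S = -4520 - 10350 = -14870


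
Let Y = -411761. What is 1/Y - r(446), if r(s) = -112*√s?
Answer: -1/411761 + 112*√446 ≈ 2365.3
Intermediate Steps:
1/Y - r(446) = 1/(-411761) - (-112)*√446 = -1/411761 + 112*√446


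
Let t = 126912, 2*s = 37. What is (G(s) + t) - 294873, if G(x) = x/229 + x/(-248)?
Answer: -19077681521/113584 ≈ -1.6796e+5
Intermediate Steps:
s = 37/2 (s = (1/2)*37 = 37/2 ≈ 18.500)
G(x) = 19*x/56792 (G(x) = x*(1/229) + x*(-1/248) = x/229 - x/248 = 19*x/56792)
(G(s) + t) - 294873 = ((19/56792)*(37/2) + 126912) - 294873 = (703/113584 + 126912) - 294873 = 14415173311/113584 - 294873 = -19077681521/113584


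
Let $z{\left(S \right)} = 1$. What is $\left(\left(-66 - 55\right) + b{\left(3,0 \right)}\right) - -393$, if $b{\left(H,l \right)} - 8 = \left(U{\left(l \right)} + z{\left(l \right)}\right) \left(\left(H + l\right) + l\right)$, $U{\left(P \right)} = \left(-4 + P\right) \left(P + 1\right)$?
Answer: $271$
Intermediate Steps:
$U{\left(P \right)} = \left(1 + P\right) \left(-4 + P\right)$ ($U{\left(P \right)} = \left(-4 + P\right) \left(1 + P\right) = \left(1 + P\right) \left(-4 + P\right)$)
$b{\left(H,l \right)} = 8 + \left(H + 2 l\right) \left(-3 + l^{2} - 3 l\right)$ ($b{\left(H,l \right)} = 8 + \left(\left(-4 + l^{2} - 3 l\right) + 1\right) \left(\left(H + l\right) + l\right) = 8 + \left(-3 + l^{2} - 3 l\right) \left(H + 2 l\right) = 8 + \left(H + 2 l\right) \left(-3 + l^{2} - 3 l\right)$)
$\left(\left(-66 - 55\right) + b{\left(3,0 \right)}\right) - -393 = \left(\left(-66 - 55\right) + \left(8 + 3 + 2 \cdot 0 - 3 \left(4 - 0^{2} + 3 \cdot 0\right) - 0 \left(4 - 0^{2} + 3 \cdot 0\right)\right)\right) - -393 = \left(\left(-66 - 55\right) + \left(8 + 3 + 0 - 3 \left(4 - 0 + 0\right) - 0 \left(4 - 0 + 0\right)\right)\right) + 393 = \left(-121 + \left(8 + 3 + 0 - 3 \left(4 + 0 + 0\right) - 0 \left(4 + 0 + 0\right)\right)\right) + 393 = \left(-121 + \left(8 + 3 + 0 - 3 \cdot 4 - 0 \cdot 4\right)\right) + 393 = \left(-121 + \left(8 + 3 + 0 - 12 + 0\right)\right) + 393 = \left(-121 - 1\right) + 393 = -122 + 393 = 271$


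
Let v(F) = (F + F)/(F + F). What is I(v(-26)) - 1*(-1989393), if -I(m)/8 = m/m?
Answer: 1989385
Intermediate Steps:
v(F) = 1 (v(F) = (2*F)/((2*F)) = (2*F)*(1/(2*F)) = 1)
I(m) = -8 (I(m) = -8*m/m = -8*1 = -8)
I(v(-26)) - 1*(-1989393) = -8 - 1*(-1989393) = -8 + 1989393 = 1989385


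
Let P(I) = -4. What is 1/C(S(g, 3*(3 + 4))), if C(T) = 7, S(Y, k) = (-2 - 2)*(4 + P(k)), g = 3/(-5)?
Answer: ⅐ ≈ 0.14286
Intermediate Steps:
g = -⅗ (g = 3*(-⅕) = -⅗ ≈ -0.60000)
S(Y, k) = 0 (S(Y, k) = (-2 - 2)*(4 - 4) = -4*0 = 0)
1/C(S(g, 3*(3 + 4))) = 1/7 = ⅐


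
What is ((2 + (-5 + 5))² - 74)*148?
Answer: -10360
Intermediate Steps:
((2 + (-5 + 5))² - 74)*148 = ((2 + 0)² - 74)*148 = (2² - 74)*148 = (4 - 74)*148 = -70*148 = -10360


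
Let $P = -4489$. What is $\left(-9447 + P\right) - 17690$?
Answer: $-31626$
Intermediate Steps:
$\left(-9447 + P\right) - 17690 = \left(-9447 - 4489\right) - 17690 = -13936 - 17690 = -31626$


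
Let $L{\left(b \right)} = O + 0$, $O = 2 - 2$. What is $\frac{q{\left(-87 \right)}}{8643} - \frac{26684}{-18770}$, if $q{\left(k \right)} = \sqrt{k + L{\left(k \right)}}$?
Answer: $\frac{13342}{9385} + \frac{i \sqrt{87}}{8643} \approx 1.4216 + 0.0010792 i$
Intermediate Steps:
$O = 0$ ($O = 2 - 2 = 0$)
$L{\left(b \right)} = 0$ ($L{\left(b \right)} = 0 + 0 = 0$)
$q{\left(k \right)} = \sqrt{k}$ ($q{\left(k \right)} = \sqrt{k + 0} = \sqrt{k}$)
$\frac{q{\left(-87 \right)}}{8643} - \frac{26684}{-18770} = \frac{\sqrt{-87}}{8643} - \frac{26684}{-18770} = i \sqrt{87} \cdot \frac{1}{8643} - - \frac{13342}{9385} = \frac{i \sqrt{87}}{8643} + \frac{13342}{9385} = \frac{13342}{9385} + \frac{i \sqrt{87}}{8643}$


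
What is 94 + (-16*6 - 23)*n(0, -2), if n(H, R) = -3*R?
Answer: -620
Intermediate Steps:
94 + (-16*6 - 23)*n(0, -2) = 94 + (-16*6 - 23)*(-3*(-2)) = 94 + (-96 - 23)*6 = 94 - 119*6 = 94 - 714 = -620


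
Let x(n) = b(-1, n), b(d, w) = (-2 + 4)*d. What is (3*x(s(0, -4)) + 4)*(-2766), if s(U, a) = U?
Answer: 5532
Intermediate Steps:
b(d, w) = 2*d
x(n) = -2 (x(n) = 2*(-1) = -2)
(3*x(s(0, -4)) + 4)*(-2766) = (3*(-2) + 4)*(-2766) = (-6 + 4)*(-2766) = -2*(-2766) = 5532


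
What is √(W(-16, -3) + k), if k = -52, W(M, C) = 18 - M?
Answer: 3*I*√2 ≈ 4.2426*I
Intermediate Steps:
√(W(-16, -3) + k) = √((18 - 1*(-16)) - 52) = √((18 + 16) - 52) = √(34 - 52) = √(-18) = 3*I*√2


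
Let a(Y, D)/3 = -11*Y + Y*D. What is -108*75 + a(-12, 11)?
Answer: -8100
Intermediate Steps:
a(Y, D) = -33*Y + 3*D*Y (a(Y, D) = 3*(-11*Y + Y*D) = 3*(-11*Y + D*Y) = -33*Y + 3*D*Y)
-108*75 + a(-12, 11) = -108*75 + 3*(-12)*(-11 + 11) = -8100 + 3*(-12)*0 = -8100 + 0 = -8100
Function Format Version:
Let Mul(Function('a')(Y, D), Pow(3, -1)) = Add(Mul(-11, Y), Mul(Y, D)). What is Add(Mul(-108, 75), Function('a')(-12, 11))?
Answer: -8100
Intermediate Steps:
Function('a')(Y, D) = Add(Mul(-33, Y), Mul(3, D, Y)) (Function('a')(Y, D) = Mul(3, Add(Mul(-11, Y), Mul(Y, D))) = Mul(3, Add(Mul(-11, Y), Mul(D, Y))) = Add(Mul(-33, Y), Mul(3, D, Y)))
Add(Mul(-108, 75), Function('a')(-12, 11)) = Add(Mul(-108, 75), Mul(3, -12, Add(-11, 11))) = Add(-8100, Mul(3, -12, 0)) = Add(-8100, 0) = -8100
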